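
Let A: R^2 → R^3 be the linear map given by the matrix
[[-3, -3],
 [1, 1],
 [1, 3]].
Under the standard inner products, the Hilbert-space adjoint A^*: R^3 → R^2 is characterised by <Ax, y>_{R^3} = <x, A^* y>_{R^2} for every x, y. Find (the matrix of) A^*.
A^* = A^T =
[[-3, 1, 1],
 [-3, 1, 3]]

For real matrices with standard dot products, the defining identity <Ax, y> = <x, A^* y> gives (Ax)^T y = x^T (A^*) y, i.e. x^T A^T y = x^T (A^*) y. Since this holds for all x, y, we must have A^* = A^T. Therefore
A^* =
[[-3, 1, 1],
 [-3, 1, 3]].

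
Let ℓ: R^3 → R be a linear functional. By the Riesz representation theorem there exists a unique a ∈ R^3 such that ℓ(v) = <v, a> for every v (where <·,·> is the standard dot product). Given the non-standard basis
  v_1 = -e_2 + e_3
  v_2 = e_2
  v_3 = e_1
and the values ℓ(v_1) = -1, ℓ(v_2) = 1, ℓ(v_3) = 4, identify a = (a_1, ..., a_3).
a = (4, 1, 0)

Write a = (a_1, ..., a_3) in the standard basis. For each basis vector v_i, ℓ(v_i) = <v_i, a> is a linear equation in the a_j's. Collect the n equations into a matrix system V a = ℓ, where row i of V is v_i (expressed in the standard basis). Since V is invertible (lower-triangular with 1s on the diagonal, up to permutation), solve by back-substitution:
  V =
[[0, -1, 1],
 [0, 1, 0],
 [1, 0, 0]]
  V a = (-1, 1, 4)
Solving gives a = (4, 1, 0).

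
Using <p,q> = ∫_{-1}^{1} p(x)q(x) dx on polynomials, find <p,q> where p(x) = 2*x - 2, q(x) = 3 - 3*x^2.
<p,q> = -8

Expand the product: p(x)·q(x) = -6*x^3 + 6*x^2 + 6*x - 6.
∫_{-1}^{1} of each monomial x^k gives [2/(k+1) if k even, 0 if k odd]. Integrating term-by-term (or equivalently evaluating the antiderivative F(x) = -3*x^4/2 + 2*x^3 + 3*x^2 - 6*x at the endpoints):
  F(1) − F(−1) = -5/2 − (11/2) = -8.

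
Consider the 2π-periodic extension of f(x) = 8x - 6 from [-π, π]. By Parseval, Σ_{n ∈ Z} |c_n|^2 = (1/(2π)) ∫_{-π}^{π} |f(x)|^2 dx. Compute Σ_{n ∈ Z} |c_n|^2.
Σ |c_n|^2 = 64π^2/3 + 36

Expand and integrate term by term over [-π, π]:
  ∫ (8x)^2 dx = 64·(2π^3/3); ∫ 2·8·(-6)·x dx = 0 (odd integrand); ∫ (-6)^2 dx = 36·2π.
So (1/(2π)) ∫_{-π}^{π} (8x - 6)^2 dx = 64π^2/3 + 36 = 64π^2/3 + 36.
Parseval ⇒ Σ |c_n|^2 = 64π^2/3 + 36.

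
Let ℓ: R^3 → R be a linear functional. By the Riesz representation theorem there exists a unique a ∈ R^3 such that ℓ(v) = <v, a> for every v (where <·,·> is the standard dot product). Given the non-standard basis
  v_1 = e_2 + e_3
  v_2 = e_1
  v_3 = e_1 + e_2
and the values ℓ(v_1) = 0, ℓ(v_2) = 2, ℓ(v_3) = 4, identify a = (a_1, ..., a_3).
a = (2, 2, -2)

Write a = (a_1, ..., a_3) in the standard basis. For each basis vector v_i, ℓ(v_i) = <v_i, a> is a linear equation in the a_j's. Collect the n equations into a matrix system V a = ℓ, where row i of V is v_i (expressed in the standard basis). Since V is invertible (lower-triangular with 1s on the diagonal, up to permutation), solve by back-substitution:
  V =
[[0, 1, 1],
 [1, 0, 0],
 [1, 1, 0]]
  V a = (0, 2, 4)
Solving gives a = (2, 2, -2).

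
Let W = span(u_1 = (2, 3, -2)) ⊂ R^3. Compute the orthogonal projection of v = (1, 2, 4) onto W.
proj_W(v) = (0, 0, 0)

Set up U = [u_1 | ... | u_1] ∈ R^(3×1). The projector onto W = col(U) is P = U (U^T U)^(-1) U^T.
Compute U^T U =
  [17],
and U^T v = (0).
Solve U^T U · c = U^T v for the coefficients: c = (0). The projection is proj_W(v) = U c.
Check: (v - proj_W(v)) · u_1 = 0  (should be 0).
Result: proj_W(v) = (0, 0, 0).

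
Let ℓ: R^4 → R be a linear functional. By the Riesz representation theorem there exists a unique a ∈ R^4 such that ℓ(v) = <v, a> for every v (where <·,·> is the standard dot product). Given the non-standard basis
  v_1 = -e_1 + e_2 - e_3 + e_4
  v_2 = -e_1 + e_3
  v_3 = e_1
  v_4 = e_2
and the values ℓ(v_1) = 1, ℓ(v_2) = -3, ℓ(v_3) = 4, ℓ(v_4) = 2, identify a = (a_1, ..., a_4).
a = (4, 2, 1, 4)

Write a = (a_1, ..., a_4) in the standard basis. For each basis vector v_i, ℓ(v_i) = <v_i, a> is a linear equation in the a_j's. Collect the n equations into a matrix system V a = ℓ, where row i of V is v_i (expressed in the standard basis). Since V is invertible (lower-triangular with 1s on the diagonal, up to permutation), solve by back-substitution:
  V =
[[-1, 1, -1, 1],
 [-1, 0, 1, 0],
 [1, 0, 0, 0],
 [0, 1, 0, 0]]
  V a = (1, -3, 4, 2)
Solving gives a = (4, 2, 1, 4).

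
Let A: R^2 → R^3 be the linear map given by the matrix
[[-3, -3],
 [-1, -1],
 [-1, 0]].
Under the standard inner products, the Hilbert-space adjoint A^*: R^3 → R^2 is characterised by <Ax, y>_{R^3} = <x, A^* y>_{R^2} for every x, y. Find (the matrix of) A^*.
A^* = A^T =
[[-3, -1, -1],
 [-3, -1, 0]]

For real matrices with standard dot products, the defining identity <Ax, y> = <x, A^* y> gives (Ax)^T y = x^T (A^*) y, i.e. x^T A^T y = x^T (A^*) y. Since this holds for all x, y, we must have A^* = A^T. Therefore
A^* =
[[-3, -1, -1],
 [-3, -1, 0]].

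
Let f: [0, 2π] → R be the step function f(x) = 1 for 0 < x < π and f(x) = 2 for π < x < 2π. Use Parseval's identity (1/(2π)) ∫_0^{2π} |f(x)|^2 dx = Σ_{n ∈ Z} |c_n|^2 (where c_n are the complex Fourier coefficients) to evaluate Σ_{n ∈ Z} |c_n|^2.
Σ |c_n|^2 = 5/2

Parseval equates the L^2 energy of f (normalised by 1/(2π)) with the ℓ^2 sum of its Fourier coefficients: (1/(2π)) ∫_0^{2π} |f|^2 = Σ |c_n|^2.
Compute the left side: (1/(2π)) [∫_0^π 1^2 dx + ∫_π^{2π} 2^2 dx] = (1/(2π)) · (1π + 4π) = (1 + 4)/2 = 5/2.
So Σ_{n ∈ Z} |c_n|^2 = 5/2.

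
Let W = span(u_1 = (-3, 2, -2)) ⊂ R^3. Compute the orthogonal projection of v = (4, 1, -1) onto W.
proj_W(v) = (24/17, -16/17, 16/17)

Set up U = [u_1 | ... | u_1] ∈ R^(3×1). The projector onto W = col(U) is P = U (U^T U)^(-1) U^T.
Compute U^T U =
  [17],
and U^T v = (-8).
Solve U^T U · c = U^T v for the coefficients: c = (-8/17). The projection is proj_W(v) = U c.
Check: (v - proj_W(v)) · u_1 = 0  (should be 0).
Result: proj_W(v) = (24/17, -16/17, 16/17).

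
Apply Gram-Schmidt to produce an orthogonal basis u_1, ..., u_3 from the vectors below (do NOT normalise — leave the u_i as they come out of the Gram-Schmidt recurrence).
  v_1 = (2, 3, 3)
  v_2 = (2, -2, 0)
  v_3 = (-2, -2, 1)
Orthogonal basis:
  u_1 = (2, 3, 3)
  u_2 = (24/11, -19/11, 3/11)
  u_3 = (-51/43, -51/43, 85/43)

Apply the Gram-Schmidt recurrence
  u_1 = v_1
  u_i = v_i − Σ_{j<i} ((v_i · u_j) / (u_j · u_j)) · u_j.

Step by step this gives:
  u_1 = (2, 3, 3)
  u_2 = (24/11, -19/11, 3/11)
  u_3 = (-51/43, -51/43, 85/43)

Orthogonality check:
  u_2 · u_1 = 0 (should be 0)
  u_3 · u_1 = 0 (should be 0)
  u_3 · u_2 = 0 (should be 0)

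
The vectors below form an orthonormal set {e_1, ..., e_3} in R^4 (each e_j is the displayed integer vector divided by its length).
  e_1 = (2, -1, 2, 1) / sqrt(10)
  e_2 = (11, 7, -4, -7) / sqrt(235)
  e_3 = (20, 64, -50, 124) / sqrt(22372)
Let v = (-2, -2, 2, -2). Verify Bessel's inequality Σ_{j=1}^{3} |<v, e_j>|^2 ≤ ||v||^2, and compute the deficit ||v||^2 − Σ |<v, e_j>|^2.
Σ |<v, e_j>|^2 = 1872/119; ||v||^2 = 16; deficit = 32/119

Write each e_j = u_j / sqrt(<u_j, u_j>) where u_j is the displayed integer vector. Then <v, e_j> = <v, u_j> / sqrt(<u_j, u_j>), so |<v, e_j>|^2 = <v, u_j>^2 / <u_j, u_j>.
Coefficients: <v, e_1> = 0/sqrt(10), <v, e_2> = -30/sqrt(235), <v, e_3> = -516/sqrt(22372).
Square and sum: Σ |<v, e_j>|^2 = 1872/119.
Compute ||v||^2 = v·v = 16.
Deficit = 16 − 1872/119 = 32/119 ≥ 0, confirming Bessel's inequality. (The deficit equals ||v − Σ <v,e_j> e_j||^2, the squared distance from v to span{e_j}.)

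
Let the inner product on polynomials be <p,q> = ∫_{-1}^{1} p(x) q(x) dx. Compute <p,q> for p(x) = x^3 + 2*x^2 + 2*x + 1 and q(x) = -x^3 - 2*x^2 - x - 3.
<p,q> = -1654/105

Expand the product: p(x)·q(x) = -x^6 - 4*x^5 - 7*x^4 - 10*x^3 - 10*x^2 - 7*x - 3.
∫_{-1}^{1} of each monomial x^k gives [2/(k+1) if k even, 0 if k odd]. Integrating term-by-term (or equivalently evaluating the antiderivative F(x) = -x^7/7 - 2*x^6/3 - 7*x^5/5 - 5*x^4/2 - 10*x^3/3 - 7*x^2/2 - 3*x at the endpoints):
  F(1) − F(−1) = -509/35 − (127/105) = -1654/105.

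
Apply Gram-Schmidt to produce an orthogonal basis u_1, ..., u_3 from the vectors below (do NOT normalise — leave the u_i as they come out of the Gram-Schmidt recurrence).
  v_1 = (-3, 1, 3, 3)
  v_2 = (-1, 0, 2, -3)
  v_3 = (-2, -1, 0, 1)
Orthogonal basis:
  u_1 = (-3, 1, 3, 3)
  u_2 = (-1, 0, 2, -3)
  u_3 = (-17/14, -9/7, -5/7, -1/14)

Apply the Gram-Schmidt recurrence
  u_1 = v_1
  u_i = v_i − Σ_{j<i} ((v_i · u_j) / (u_j · u_j)) · u_j.

Step by step this gives:
  u_1 = (-3, 1, 3, 3)
  u_2 = (-1, 0, 2, -3)
  u_3 = (-17/14, -9/7, -5/7, -1/14)

Orthogonality check:
  u_2 · u_1 = 0 (should be 0)
  u_3 · u_1 = 0 (should be 0)
  u_3 · u_2 = 0 (should be 0)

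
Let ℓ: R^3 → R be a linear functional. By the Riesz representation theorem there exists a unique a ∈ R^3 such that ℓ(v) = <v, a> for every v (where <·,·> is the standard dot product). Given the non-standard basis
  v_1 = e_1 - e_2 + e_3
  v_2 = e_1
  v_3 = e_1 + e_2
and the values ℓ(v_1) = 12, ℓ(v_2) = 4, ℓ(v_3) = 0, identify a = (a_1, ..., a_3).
a = (4, -4, 4)

Write a = (a_1, ..., a_3) in the standard basis. For each basis vector v_i, ℓ(v_i) = <v_i, a> is a linear equation in the a_j's. Collect the n equations into a matrix system V a = ℓ, where row i of V is v_i (expressed in the standard basis). Since V is invertible (lower-triangular with 1s on the diagonal, up to permutation), solve by back-substitution:
  V =
[[1, -1, 1],
 [1, 0, 0],
 [1, 1, 0]]
  V a = (12, 4, 0)
Solving gives a = (4, -4, 4).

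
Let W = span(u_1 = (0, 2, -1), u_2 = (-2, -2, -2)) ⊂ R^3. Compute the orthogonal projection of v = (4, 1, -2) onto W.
proj_W(v) = (11/14, 29/14, 1/7)

Set up U = [u_1 | ... | u_2] ∈ R^(3×2). The projector onto W = col(U) is P = U (U^T U)^(-1) U^T.
Compute U^T U =
  [5, -2]
  [-2, 12],
and U^T v = (4, -6).
Solve U^T U · c = U^T v for the coefficients: c = (9/14, -11/28). The projection is proj_W(v) = U c.
Check: (v - proj_W(v)) · u_1 = 0  (should be 0).
Check: (v - proj_W(v)) · u_2 = 0  (should be 0).
Result: proj_W(v) = (11/14, 29/14, 1/7).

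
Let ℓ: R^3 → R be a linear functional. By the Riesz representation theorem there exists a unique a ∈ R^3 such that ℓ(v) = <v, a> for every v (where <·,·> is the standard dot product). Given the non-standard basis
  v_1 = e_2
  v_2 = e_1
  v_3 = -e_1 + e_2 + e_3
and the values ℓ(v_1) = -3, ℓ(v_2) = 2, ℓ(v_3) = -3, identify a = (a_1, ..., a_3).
a = (2, -3, 2)

Write a = (a_1, ..., a_3) in the standard basis. For each basis vector v_i, ℓ(v_i) = <v_i, a> is a linear equation in the a_j's. Collect the n equations into a matrix system V a = ℓ, where row i of V is v_i (expressed in the standard basis). Since V is invertible (lower-triangular with 1s on the diagonal, up to permutation), solve by back-substitution:
  V =
[[0, 1, 0],
 [1, 0, 0],
 [-1, 1, 1]]
  V a = (-3, 2, -3)
Solving gives a = (2, -3, 2).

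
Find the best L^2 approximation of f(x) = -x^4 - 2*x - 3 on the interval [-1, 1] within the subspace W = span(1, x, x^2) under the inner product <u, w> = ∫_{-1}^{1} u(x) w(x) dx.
g(x) = -6*x^2/7 - 2*x - 102/35

The best approximation g ∈ W is the orthogonal projection of f onto W. Writing g = a_0 + a_1 x + a_2 x^2, the coefficients solve the normal equations G · a = b where
  G_{ij} = <φ_i, φ_j> and b_i = <f, φ_i>, with φ_0 = 1, φ_1 = x, φ_2 = x^2.
G =
  [2, 0, 2/3]
  [0, 2/3, 0]
  [2/3, 0, 2/5],
b = (-32/5, -4/3, -16/7).
Solving gives a_0 = -102/35, a_1 = -2, a_2 = -6/7, so
  g(x) = -6*x^2/7 - 2*x - 102/35.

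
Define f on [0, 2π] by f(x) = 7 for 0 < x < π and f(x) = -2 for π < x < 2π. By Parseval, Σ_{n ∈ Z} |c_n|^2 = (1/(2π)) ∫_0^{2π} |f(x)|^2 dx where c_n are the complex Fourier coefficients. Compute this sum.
Σ |c_n|^2 = 53/2

Parseval equates the L^2 energy of f (normalised by 1/(2π)) with the ℓ^2 sum of its Fourier coefficients: (1/(2π)) ∫_0^{2π} |f|^2 = Σ |c_n|^2.
Compute the left side: (1/(2π)) [∫_0^π 7^2 dx + ∫_π^{2π} (-2)^2 dx] = (1/(2π)) · (49π + 4π) = (49 + 4)/2 = 53/2.
So Σ_{n ∈ Z} |c_n|^2 = 53/2.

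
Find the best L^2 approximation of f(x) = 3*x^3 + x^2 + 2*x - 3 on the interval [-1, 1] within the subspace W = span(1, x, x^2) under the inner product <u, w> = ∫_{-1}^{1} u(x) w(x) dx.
g(x) = x^2 + 19*x/5 - 3

The best approximation g ∈ W is the orthogonal projection of f onto W. Writing g = a_0 + a_1 x + a_2 x^2, the coefficients solve the normal equations G · a = b where
  G_{ij} = <φ_i, φ_j> and b_i = <f, φ_i>, with φ_0 = 1, φ_1 = x, φ_2 = x^2.
G =
  [2, 0, 2/3]
  [0, 2/3, 0]
  [2/3, 0, 2/5],
b = (-16/3, 38/15, -8/5).
Solving gives a_0 = -3, a_1 = 19/5, a_2 = 1, so
  g(x) = x^2 + 19*x/5 - 3.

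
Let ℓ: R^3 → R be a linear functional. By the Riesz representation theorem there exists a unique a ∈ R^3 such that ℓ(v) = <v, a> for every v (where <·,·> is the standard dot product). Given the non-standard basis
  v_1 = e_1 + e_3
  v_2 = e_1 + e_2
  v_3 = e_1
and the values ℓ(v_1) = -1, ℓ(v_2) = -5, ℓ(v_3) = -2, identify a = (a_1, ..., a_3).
a = (-2, -3, 1)

Write a = (a_1, ..., a_3) in the standard basis. For each basis vector v_i, ℓ(v_i) = <v_i, a> is a linear equation in the a_j's. Collect the n equations into a matrix system V a = ℓ, where row i of V is v_i (expressed in the standard basis). Since V is invertible (lower-triangular with 1s on the diagonal, up to permutation), solve by back-substitution:
  V =
[[1, 0, 1],
 [1, 1, 0],
 [1, 0, 0]]
  V a = (-1, -5, -2)
Solving gives a = (-2, -3, 1).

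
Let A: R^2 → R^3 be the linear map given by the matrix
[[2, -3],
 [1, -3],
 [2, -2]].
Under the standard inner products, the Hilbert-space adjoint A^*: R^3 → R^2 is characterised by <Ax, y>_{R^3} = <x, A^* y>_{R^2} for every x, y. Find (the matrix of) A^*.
A^* = A^T =
[[2, 1, 2],
 [-3, -3, -2]]

For real matrices with standard dot products, the defining identity <Ax, y> = <x, A^* y> gives (Ax)^T y = x^T (A^*) y, i.e. x^T A^T y = x^T (A^*) y. Since this holds for all x, y, we must have A^* = A^T. Therefore
A^* =
[[2, 1, 2],
 [-3, -3, -2]].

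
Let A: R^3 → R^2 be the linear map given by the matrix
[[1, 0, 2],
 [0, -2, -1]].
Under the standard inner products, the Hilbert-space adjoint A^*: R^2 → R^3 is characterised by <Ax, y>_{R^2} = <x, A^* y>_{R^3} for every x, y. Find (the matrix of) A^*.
A^* = A^T =
[[1, 0],
 [0, -2],
 [2, -1]]

For real matrices with standard dot products, the defining identity <Ax, y> = <x, A^* y> gives (Ax)^T y = x^T (A^*) y, i.e. x^T A^T y = x^T (A^*) y. Since this holds for all x, y, we must have A^* = A^T. Therefore
A^* =
[[1, 0],
 [0, -2],
 [2, -1]].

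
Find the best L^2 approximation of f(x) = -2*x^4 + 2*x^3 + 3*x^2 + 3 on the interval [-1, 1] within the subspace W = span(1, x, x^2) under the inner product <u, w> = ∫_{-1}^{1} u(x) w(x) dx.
g(x) = 9*x^2/7 + 6*x/5 + 111/35

The best approximation g ∈ W is the orthogonal projection of f onto W. Writing g = a_0 + a_1 x + a_2 x^2, the coefficients solve the normal equations G · a = b where
  G_{ij} = <φ_i, φ_j> and b_i = <f, φ_i>, with φ_0 = 1, φ_1 = x, φ_2 = x^2.
G =
  [2, 0, 2/3]
  [0, 2/3, 0]
  [2/3, 0, 2/5],
b = (36/5, 4/5, 92/35).
Solving gives a_0 = 111/35, a_1 = 6/5, a_2 = 9/7, so
  g(x) = 9*x^2/7 + 6*x/5 + 111/35.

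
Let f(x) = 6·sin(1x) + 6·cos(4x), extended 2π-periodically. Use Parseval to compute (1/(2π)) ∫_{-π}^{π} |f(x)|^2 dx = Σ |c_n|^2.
Σ |c_n|^2 = 36

Expand |f|^2 and use orthogonality of {sin(nx), cos(mx)} on [-π, π]:
  ∫_{-π}^{π} sin(nx)^2 dx = π, ∫ cos(mx)^2 dx = π, and cross terms integrate to 0.
So ∫_{-π}^{π} f(x)^2 dx = 6^2 · π + 6^2 · π = (36 + 36)π.
Divide by 2π: (36 + 36)/2 = 36.
By Parseval, this equals Σ |c_n|^2.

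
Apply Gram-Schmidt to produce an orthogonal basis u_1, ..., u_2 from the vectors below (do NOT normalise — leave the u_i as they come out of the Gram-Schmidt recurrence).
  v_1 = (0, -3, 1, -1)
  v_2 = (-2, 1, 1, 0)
Orthogonal basis:
  u_1 = (0, -3, 1, -1)
  u_2 = (-2, 5/11, 13/11, -2/11)

Apply the Gram-Schmidt recurrence
  u_1 = v_1
  u_i = v_i − Σ_{j<i} ((v_i · u_j) / (u_j · u_j)) · u_j.

Step by step this gives:
  u_1 = (0, -3, 1, -1)
  u_2 = (-2, 5/11, 13/11, -2/11)

Orthogonality check:
  u_2 · u_1 = 0 (should be 0)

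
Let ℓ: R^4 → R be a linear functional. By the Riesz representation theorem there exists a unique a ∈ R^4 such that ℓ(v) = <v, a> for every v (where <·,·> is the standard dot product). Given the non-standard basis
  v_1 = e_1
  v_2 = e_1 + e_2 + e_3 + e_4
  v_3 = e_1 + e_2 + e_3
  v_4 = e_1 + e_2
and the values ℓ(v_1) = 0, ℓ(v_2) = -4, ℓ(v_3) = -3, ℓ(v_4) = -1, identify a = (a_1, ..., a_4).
a = (0, -1, -2, -1)

Write a = (a_1, ..., a_4) in the standard basis. For each basis vector v_i, ℓ(v_i) = <v_i, a> is a linear equation in the a_j's. Collect the n equations into a matrix system V a = ℓ, where row i of V is v_i (expressed in the standard basis). Since V is invertible (lower-triangular with 1s on the diagonal, up to permutation), solve by back-substitution:
  V =
[[1, 0, 0, 0],
 [1, 1, 1, 1],
 [1, 1, 1, 0],
 [1, 1, 0, 0]]
  V a = (0, -4, -3, -1)
Solving gives a = (0, -1, -2, -1).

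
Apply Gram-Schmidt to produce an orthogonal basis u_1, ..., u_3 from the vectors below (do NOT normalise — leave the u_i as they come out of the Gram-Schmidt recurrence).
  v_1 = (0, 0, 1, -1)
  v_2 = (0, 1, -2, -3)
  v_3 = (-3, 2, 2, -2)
Orthogonal basis:
  u_1 = (0, 0, 1, -1)
  u_2 = (0, 1, -5/2, -5/2)
  u_3 = (-3, 50/27, 10/27, 10/27)

Apply the Gram-Schmidt recurrence
  u_1 = v_1
  u_i = v_i − Σ_{j<i} ((v_i · u_j) / (u_j · u_j)) · u_j.

Step by step this gives:
  u_1 = (0, 0, 1, -1)
  u_2 = (0, 1, -5/2, -5/2)
  u_3 = (-3, 50/27, 10/27, 10/27)

Orthogonality check:
  u_2 · u_1 = 0 (should be 0)
  u_3 · u_1 = 0 (should be 0)
  u_3 · u_2 = 0 (should be 0)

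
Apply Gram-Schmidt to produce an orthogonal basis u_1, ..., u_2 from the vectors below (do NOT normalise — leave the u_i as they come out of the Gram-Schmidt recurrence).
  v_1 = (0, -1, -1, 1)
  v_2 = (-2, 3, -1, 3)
Orthogonal basis:
  u_1 = (0, -1, -1, 1)
  u_2 = (-2, 10/3, -2/3, 8/3)

Apply the Gram-Schmidt recurrence
  u_1 = v_1
  u_i = v_i − Σ_{j<i} ((v_i · u_j) / (u_j · u_j)) · u_j.

Step by step this gives:
  u_1 = (0, -1, -1, 1)
  u_2 = (-2, 10/3, -2/3, 8/3)

Orthogonality check:
  u_2 · u_1 = 0 (should be 0)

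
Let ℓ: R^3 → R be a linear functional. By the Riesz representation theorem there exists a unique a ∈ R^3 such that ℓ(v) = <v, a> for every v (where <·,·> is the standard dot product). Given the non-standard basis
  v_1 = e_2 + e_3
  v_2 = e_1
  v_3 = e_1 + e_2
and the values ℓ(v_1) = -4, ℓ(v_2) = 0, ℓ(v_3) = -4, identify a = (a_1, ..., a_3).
a = (0, -4, 0)

Write a = (a_1, ..., a_3) in the standard basis. For each basis vector v_i, ℓ(v_i) = <v_i, a> is a linear equation in the a_j's. Collect the n equations into a matrix system V a = ℓ, where row i of V is v_i (expressed in the standard basis). Since V is invertible (lower-triangular with 1s on the diagonal, up to permutation), solve by back-substitution:
  V =
[[0, 1, 1],
 [1, 0, 0],
 [1, 1, 0]]
  V a = (-4, 0, -4)
Solving gives a = (0, -4, 0).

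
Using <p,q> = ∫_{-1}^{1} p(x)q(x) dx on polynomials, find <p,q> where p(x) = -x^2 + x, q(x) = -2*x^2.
<p,q> = 4/5

Expand the product: p(x)·q(x) = 2*x^4 - 2*x^3.
∫_{-1}^{1} of each monomial x^k gives [2/(k+1) if k even, 0 if k odd]. Integrating term-by-term (or equivalently evaluating the antiderivative F(x) = 2*x^5/5 - x^4/2 at the endpoints):
  F(1) − F(−1) = -1/10 − (-9/10) = 4/5.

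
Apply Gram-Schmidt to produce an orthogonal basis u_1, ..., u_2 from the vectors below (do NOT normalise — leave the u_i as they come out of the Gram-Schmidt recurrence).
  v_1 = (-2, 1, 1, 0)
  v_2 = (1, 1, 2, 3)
Orthogonal basis:
  u_1 = (-2, 1, 1, 0)
  u_2 = (4/3, 5/6, 11/6, 3)

Apply the Gram-Schmidt recurrence
  u_1 = v_1
  u_i = v_i − Σ_{j<i} ((v_i · u_j) / (u_j · u_j)) · u_j.

Step by step this gives:
  u_1 = (-2, 1, 1, 0)
  u_2 = (4/3, 5/6, 11/6, 3)

Orthogonality check:
  u_2 · u_1 = 0 (should be 0)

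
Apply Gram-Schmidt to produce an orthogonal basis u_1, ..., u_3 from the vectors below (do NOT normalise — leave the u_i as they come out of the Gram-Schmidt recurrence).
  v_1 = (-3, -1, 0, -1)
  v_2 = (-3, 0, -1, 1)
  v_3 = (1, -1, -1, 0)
Orthogonal basis:
  u_1 = (-3, -1, 0, -1)
  u_2 = (-9/11, 8/11, -1, 19/11)
  u_3 = (7/19, -21/19, -21/19, 0)

Apply the Gram-Schmidt recurrence
  u_1 = v_1
  u_i = v_i − Σ_{j<i} ((v_i · u_j) / (u_j · u_j)) · u_j.

Step by step this gives:
  u_1 = (-3, -1, 0, -1)
  u_2 = (-9/11, 8/11, -1, 19/11)
  u_3 = (7/19, -21/19, -21/19, 0)

Orthogonality check:
  u_2 · u_1 = 0 (should be 0)
  u_3 · u_1 = 0 (should be 0)
  u_3 · u_2 = 0 (should be 0)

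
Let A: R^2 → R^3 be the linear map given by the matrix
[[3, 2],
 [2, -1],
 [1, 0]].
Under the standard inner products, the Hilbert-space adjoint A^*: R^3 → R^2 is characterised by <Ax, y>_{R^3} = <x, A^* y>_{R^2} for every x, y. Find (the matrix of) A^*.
A^* = A^T =
[[3, 2, 1],
 [2, -1, 0]]

For real matrices with standard dot products, the defining identity <Ax, y> = <x, A^* y> gives (Ax)^T y = x^T (A^*) y, i.e. x^T A^T y = x^T (A^*) y. Since this holds for all x, y, we must have A^* = A^T. Therefore
A^* =
[[3, 2, 1],
 [2, -1, 0]].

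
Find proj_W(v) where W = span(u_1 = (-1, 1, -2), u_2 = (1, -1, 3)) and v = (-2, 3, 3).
proj_W(v) = (-5/2, 5/2, 3)

Set up U = [u_1 | ... | u_2] ∈ R^(3×2). The projector onto W = col(U) is P = U (U^T U)^(-1) U^T.
Compute U^T U =
  [6, -8]
  [-8, 11],
and U^T v = (-1, 4).
Solve U^T U · c = U^T v for the coefficients: c = (21/2, 8). The projection is proj_W(v) = U c.
Check: (v - proj_W(v)) · u_1 = 0  (should be 0).
Check: (v - proj_W(v)) · u_2 = 0  (should be 0).
Result: proj_W(v) = (-5/2, 5/2, 3).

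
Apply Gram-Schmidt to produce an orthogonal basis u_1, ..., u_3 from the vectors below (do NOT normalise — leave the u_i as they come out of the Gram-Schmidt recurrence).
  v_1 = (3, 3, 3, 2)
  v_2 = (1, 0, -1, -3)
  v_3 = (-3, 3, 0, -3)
Orthogonal basis:
  u_1 = (3, 3, 3, 2)
  u_2 = (49/31, 18/31, -13/31, -81/31)
  u_3 = (-195/61, 201/61, 48/61, -81/61)

Apply the Gram-Schmidt recurrence
  u_1 = v_1
  u_i = v_i − Σ_{j<i} ((v_i · u_j) / (u_j · u_j)) · u_j.

Step by step this gives:
  u_1 = (3, 3, 3, 2)
  u_2 = (49/31, 18/31, -13/31, -81/31)
  u_3 = (-195/61, 201/61, 48/61, -81/61)

Orthogonality check:
  u_2 · u_1 = 0 (should be 0)
  u_3 · u_1 = 0 (should be 0)
  u_3 · u_2 = 0 (should be 0)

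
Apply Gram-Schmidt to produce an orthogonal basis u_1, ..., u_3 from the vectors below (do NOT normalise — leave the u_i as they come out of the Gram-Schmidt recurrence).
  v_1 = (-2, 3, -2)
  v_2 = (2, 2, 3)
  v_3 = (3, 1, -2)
Orthogonal basis:
  u_1 = (-2, 3, -2)
  u_2 = (26/17, 46/17, 43/17)
  u_3 = (61/21, 122/273, -610/273)

Apply the Gram-Schmidt recurrence
  u_1 = v_1
  u_i = v_i − Σ_{j<i} ((v_i · u_j) / (u_j · u_j)) · u_j.

Step by step this gives:
  u_1 = (-2, 3, -2)
  u_2 = (26/17, 46/17, 43/17)
  u_3 = (61/21, 122/273, -610/273)

Orthogonality check:
  u_2 · u_1 = 0 (should be 0)
  u_3 · u_1 = 0 (should be 0)
  u_3 · u_2 = 0 (should be 0)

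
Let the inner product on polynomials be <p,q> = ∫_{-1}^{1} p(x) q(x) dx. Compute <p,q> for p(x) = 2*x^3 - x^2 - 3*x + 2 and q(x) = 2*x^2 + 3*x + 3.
<p,q> = 124/15

Expand the product: p(x)·q(x) = 4*x^5 + 4*x^4 - 3*x^3 - 8*x^2 - 3*x + 6.
∫_{-1}^{1} of each monomial x^k gives [2/(k+1) if k even, 0 if k odd]. Integrating term-by-term (or equivalently evaluating the antiderivative F(x) = 2*x^6/3 + 4*x^5/5 - 3*x^4/4 - 8*x^3/3 - 3*x^2/2 + 6*x at the endpoints):
  F(1) − F(−1) = 51/20 − (-343/60) = 124/15.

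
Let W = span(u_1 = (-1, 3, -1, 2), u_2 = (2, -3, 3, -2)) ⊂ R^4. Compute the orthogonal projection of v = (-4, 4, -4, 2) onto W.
proj_W(v) = (-32/11, 42/11, -50/11, 28/11)

Set up U = [u_1 | ... | u_2] ∈ R^(4×2). The projector onto W = col(U) is P = U (U^T U)^(-1) U^T.
Compute U^T U =
  [15, -18]
  [-18, 26],
and U^T v = (24, -36).
Solve U^T U · c = U^T v for the coefficients: c = (-4/11, -18/11). The projection is proj_W(v) = U c.
Check: (v - proj_W(v)) · u_1 = 0  (should be 0).
Check: (v - proj_W(v)) · u_2 = 0  (should be 0).
Result: proj_W(v) = (-32/11, 42/11, -50/11, 28/11).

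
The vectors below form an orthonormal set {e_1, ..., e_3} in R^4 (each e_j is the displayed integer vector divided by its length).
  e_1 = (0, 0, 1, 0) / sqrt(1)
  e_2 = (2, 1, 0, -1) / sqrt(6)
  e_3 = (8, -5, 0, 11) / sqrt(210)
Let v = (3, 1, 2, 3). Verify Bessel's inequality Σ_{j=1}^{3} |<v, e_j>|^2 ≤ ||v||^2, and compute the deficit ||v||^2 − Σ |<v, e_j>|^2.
Σ |<v, e_j>|^2 = 684/35; ||v||^2 = 23; deficit = 121/35

Write each e_j = u_j / sqrt(<u_j, u_j>) where u_j is the displayed integer vector. Then <v, e_j> = <v, u_j> / sqrt(<u_j, u_j>), so |<v, e_j>|^2 = <v, u_j>^2 / <u_j, u_j>.
Coefficients: <v, e_1> = 2/sqrt(1), <v, e_2> = 4/sqrt(6), <v, e_3> = 52/sqrt(210).
Square and sum: Σ |<v, e_j>|^2 = 684/35.
Compute ||v||^2 = v·v = 23.
Deficit = 23 − 684/35 = 121/35 ≥ 0, confirming Bessel's inequality. (The deficit equals ||v − Σ <v,e_j> e_j||^2, the squared distance from v to span{e_j}.)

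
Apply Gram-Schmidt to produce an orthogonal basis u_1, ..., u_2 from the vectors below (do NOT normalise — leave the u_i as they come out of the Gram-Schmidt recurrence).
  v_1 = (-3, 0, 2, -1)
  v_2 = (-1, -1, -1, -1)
Orthogonal basis:
  u_1 = (-3, 0, 2, -1)
  u_2 = (-4/7, -1, -9/7, -6/7)

Apply the Gram-Schmidt recurrence
  u_1 = v_1
  u_i = v_i − Σ_{j<i} ((v_i · u_j) / (u_j · u_j)) · u_j.

Step by step this gives:
  u_1 = (-3, 0, 2, -1)
  u_2 = (-4/7, -1, -9/7, -6/7)

Orthogonality check:
  u_2 · u_1 = 0 (should be 0)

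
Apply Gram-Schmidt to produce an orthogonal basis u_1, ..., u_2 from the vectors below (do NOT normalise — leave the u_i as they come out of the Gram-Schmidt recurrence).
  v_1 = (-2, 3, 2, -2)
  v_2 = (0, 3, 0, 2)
Orthogonal basis:
  u_1 = (-2, 3, 2, -2)
  u_2 = (10/21, 16/7, -10/21, 52/21)

Apply the Gram-Schmidt recurrence
  u_1 = v_1
  u_i = v_i − Σ_{j<i} ((v_i · u_j) / (u_j · u_j)) · u_j.

Step by step this gives:
  u_1 = (-2, 3, 2, -2)
  u_2 = (10/21, 16/7, -10/21, 52/21)

Orthogonality check:
  u_2 · u_1 = 0 (should be 0)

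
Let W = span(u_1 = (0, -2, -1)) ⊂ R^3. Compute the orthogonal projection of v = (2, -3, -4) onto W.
proj_W(v) = (0, -4, -2)

Set up U = [u_1 | ... | u_1] ∈ R^(3×1). The projector onto W = col(U) is P = U (U^T U)^(-1) U^T.
Compute U^T U =
  [5],
and U^T v = (10).
Solve U^T U · c = U^T v for the coefficients: c = (2). The projection is proj_W(v) = U c.
Check: (v - proj_W(v)) · u_1 = 0  (should be 0).
Result: proj_W(v) = (0, -4, -2).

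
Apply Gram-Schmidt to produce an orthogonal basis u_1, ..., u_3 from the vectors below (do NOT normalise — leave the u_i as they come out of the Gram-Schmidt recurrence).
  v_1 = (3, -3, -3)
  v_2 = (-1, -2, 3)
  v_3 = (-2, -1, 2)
Orthogonal basis:
  u_1 = (3, -3, -3)
  u_2 = (-1/3, -8/3, 7/3)
  u_3 = (-15/19, -6/19, -9/19)

Apply the Gram-Schmidt recurrence
  u_1 = v_1
  u_i = v_i − Σ_{j<i} ((v_i · u_j) / (u_j · u_j)) · u_j.

Step by step this gives:
  u_1 = (3, -3, -3)
  u_2 = (-1/3, -8/3, 7/3)
  u_3 = (-15/19, -6/19, -9/19)

Orthogonality check:
  u_2 · u_1 = 0 (should be 0)
  u_3 · u_1 = 0 (should be 0)
  u_3 · u_2 = 0 (should be 0)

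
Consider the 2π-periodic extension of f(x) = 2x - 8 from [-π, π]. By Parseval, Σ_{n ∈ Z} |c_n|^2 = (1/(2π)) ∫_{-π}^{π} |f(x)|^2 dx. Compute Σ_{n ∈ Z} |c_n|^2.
Σ |c_n|^2 = 4π^2/3 + 64

Expand and integrate term by term over [-π, π]:
  ∫ (2x)^2 dx = 4·(2π^3/3); ∫ 2·2·(-8)·x dx = 0 (odd integrand); ∫ (-8)^2 dx = 64·2π.
So (1/(2π)) ∫_{-π}^{π} (2x - 8)^2 dx = 4π^2/3 + 64 = 4π^2/3 + 64.
Parseval ⇒ Σ |c_n|^2 = 4π^2/3 + 64.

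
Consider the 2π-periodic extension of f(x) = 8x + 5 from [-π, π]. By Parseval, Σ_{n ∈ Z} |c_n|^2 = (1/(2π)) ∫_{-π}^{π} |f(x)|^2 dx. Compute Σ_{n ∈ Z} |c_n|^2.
Σ |c_n|^2 = 64π^2/3 + 25

Expand and integrate term by term over [-π, π]:
  ∫ (8x)^2 dx = 64·(2π^3/3); ∫ 2·8·(5)·x dx = 0 (odd integrand); ∫ 5^2 dx = 25·2π.
So (1/(2π)) ∫_{-π}^{π} (8x + 5)^2 dx = 64π^2/3 + 25 = 64π^2/3 + 25.
Parseval ⇒ Σ |c_n|^2 = 64π^2/3 + 25.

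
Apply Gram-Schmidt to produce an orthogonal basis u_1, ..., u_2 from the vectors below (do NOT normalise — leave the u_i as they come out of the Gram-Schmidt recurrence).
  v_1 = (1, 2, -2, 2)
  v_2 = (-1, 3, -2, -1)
Orthogonal basis:
  u_1 = (1, 2, -2, 2)
  u_2 = (-20/13, 25/13, -12/13, -27/13)

Apply the Gram-Schmidt recurrence
  u_1 = v_1
  u_i = v_i − Σ_{j<i} ((v_i · u_j) / (u_j · u_j)) · u_j.

Step by step this gives:
  u_1 = (1, 2, -2, 2)
  u_2 = (-20/13, 25/13, -12/13, -27/13)

Orthogonality check:
  u_2 · u_1 = 0 (should be 0)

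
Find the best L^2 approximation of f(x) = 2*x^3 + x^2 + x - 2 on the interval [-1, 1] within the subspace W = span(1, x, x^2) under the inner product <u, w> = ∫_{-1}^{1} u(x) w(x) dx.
g(x) = x^2 + 11*x/5 - 2

The best approximation g ∈ W is the orthogonal projection of f onto W. Writing g = a_0 + a_1 x + a_2 x^2, the coefficients solve the normal equations G · a = b where
  G_{ij} = <φ_i, φ_j> and b_i = <f, φ_i>, with φ_0 = 1, φ_1 = x, φ_2 = x^2.
G =
  [2, 0, 2/3]
  [0, 2/3, 0]
  [2/3, 0, 2/5],
b = (-10/3, 22/15, -14/15).
Solving gives a_0 = -2, a_1 = 11/5, a_2 = 1, so
  g(x) = x^2 + 11*x/5 - 2.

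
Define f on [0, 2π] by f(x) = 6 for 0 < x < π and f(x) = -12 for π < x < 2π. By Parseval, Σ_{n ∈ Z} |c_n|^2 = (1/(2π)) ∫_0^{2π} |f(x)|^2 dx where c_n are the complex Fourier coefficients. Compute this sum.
Σ |c_n|^2 = 90

Parseval equates the L^2 energy of f (normalised by 1/(2π)) with the ℓ^2 sum of its Fourier coefficients: (1/(2π)) ∫_0^{2π} |f|^2 = Σ |c_n|^2.
Compute the left side: (1/(2π)) [∫_0^π 6^2 dx + ∫_π^{2π} (-12)^2 dx] = (1/(2π)) · (36π + 144π) = (36 + 144)/2 = 90.
So Σ_{n ∈ Z} |c_n|^2 = 90.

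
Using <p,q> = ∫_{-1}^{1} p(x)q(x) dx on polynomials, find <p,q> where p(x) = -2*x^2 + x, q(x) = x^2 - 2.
<p,q> = 28/15

Expand the product: p(x)·q(x) = -2*x^4 + x^3 + 4*x^2 - 2*x.
∫_{-1}^{1} of each monomial x^k gives [2/(k+1) if k even, 0 if k odd]. Integrating term-by-term (or equivalently evaluating the antiderivative F(x) = -2*x^5/5 + x^4/4 + 4*x^3/3 - x^2 at the endpoints):
  F(1) − F(−1) = 11/60 − (-101/60) = 28/15.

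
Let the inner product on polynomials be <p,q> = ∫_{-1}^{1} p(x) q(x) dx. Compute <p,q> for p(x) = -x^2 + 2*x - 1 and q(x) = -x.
<p,q> = -4/3

Expand the product: p(x)·q(x) = x^3 - 2*x^2 + x.
∫_{-1}^{1} of each monomial x^k gives [2/(k+1) if k even, 0 if k odd]. Integrating term-by-term (or equivalently evaluating the antiderivative F(x) = x^4/4 - 2*x^3/3 + x^2/2 at the endpoints):
  F(1) − F(−1) = 1/12 − (17/12) = -4/3.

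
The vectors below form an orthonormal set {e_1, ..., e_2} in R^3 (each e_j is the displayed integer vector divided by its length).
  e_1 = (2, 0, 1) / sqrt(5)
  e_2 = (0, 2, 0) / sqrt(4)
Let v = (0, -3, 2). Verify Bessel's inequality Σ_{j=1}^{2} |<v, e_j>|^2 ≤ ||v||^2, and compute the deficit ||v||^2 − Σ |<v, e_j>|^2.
Σ |<v, e_j>|^2 = 49/5; ||v||^2 = 13; deficit = 16/5

Write each e_j = u_j / sqrt(<u_j, u_j>) where u_j is the displayed integer vector. Then <v, e_j> = <v, u_j> / sqrt(<u_j, u_j>), so |<v, e_j>|^2 = <v, u_j>^2 / <u_j, u_j>.
Coefficients: <v, e_1> = 2/sqrt(5), <v, e_2> = -6/sqrt(4).
Square and sum: Σ |<v, e_j>|^2 = 49/5.
Compute ||v||^2 = v·v = 13.
Deficit = 13 − 49/5 = 16/5 ≥ 0, confirming Bessel's inequality. (The deficit equals ||v − Σ <v,e_j> e_j||^2, the squared distance from v to span{e_j}.)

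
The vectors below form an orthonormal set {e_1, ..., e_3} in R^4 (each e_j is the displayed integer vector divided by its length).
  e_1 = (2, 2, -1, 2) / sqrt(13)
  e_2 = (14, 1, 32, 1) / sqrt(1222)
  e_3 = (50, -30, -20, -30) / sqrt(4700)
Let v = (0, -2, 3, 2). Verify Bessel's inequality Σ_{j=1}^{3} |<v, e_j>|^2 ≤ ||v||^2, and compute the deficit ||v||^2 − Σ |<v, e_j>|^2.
Σ |<v, e_j>|^2 = 9; ||v||^2 = 17; deficit = 8

Write each e_j = u_j / sqrt(<u_j, u_j>) where u_j is the displayed integer vector. Then <v, e_j> = <v, u_j> / sqrt(<u_j, u_j>), so |<v, e_j>|^2 = <v, u_j>^2 / <u_j, u_j>.
Coefficients: <v, e_1> = -3/sqrt(13), <v, e_2> = 96/sqrt(1222), <v, e_3> = -60/sqrt(4700).
Square and sum: Σ |<v, e_j>|^2 = 9.
Compute ||v||^2 = v·v = 17.
Deficit = 17 − 9 = 8 ≥ 0, confirming Bessel's inequality. (The deficit equals ||v − Σ <v,e_j> e_j||^2, the squared distance from v to span{e_j}.)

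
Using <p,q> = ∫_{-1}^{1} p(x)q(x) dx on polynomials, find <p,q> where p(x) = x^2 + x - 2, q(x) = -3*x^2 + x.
<p,q> = 52/15

Expand the product: p(x)·q(x) = -3*x^4 - 2*x^3 + 7*x^2 - 2*x.
∫_{-1}^{1} of each monomial x^k gives [2/(k+1) if k even, 0 if k odd]. Integrating term-by-term (or equivalently evaluating the antiderivative F(x) = -3*x^5/5 - x^4/2 + 7*x^3/3 - x^2 at the endpoints):
  F(1) − F(−1) = 7/30 − (-97/30) = 52/15.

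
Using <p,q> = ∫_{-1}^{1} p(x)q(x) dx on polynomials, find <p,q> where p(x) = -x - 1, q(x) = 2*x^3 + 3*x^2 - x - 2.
<p,q> = 28/15

Expand the product: p(x)·q(x) = -2*x^4 - 5*x^3 - 2*x^2 + 3*x + 2.
∫_{-1}^{1} of each monomial x^k gives [2/(k+1) if k even, 0 if k odd]. Integrating term-by-term (or equivalently evaluating the antiderivative F(x) = -2*x^5/5 - 5*x^4/4 - 2*x^3/3 + 3*x^2/2 + 2*x at the endpoints):
  F(1) − F(−1) = 71/60 − (-41/60) = 28/15.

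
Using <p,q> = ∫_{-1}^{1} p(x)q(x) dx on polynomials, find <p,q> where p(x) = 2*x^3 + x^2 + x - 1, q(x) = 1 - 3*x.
<p,q> = -86/15

Expand the product: p(x)·q(x) = -6*x^4 - x^3 - 2*x^2 + 4*x - 1.
∫_{-1}^{1} of each monomial x^k gives [2/(k+1) if k even, 0 if k odd]. Integrating term-by-term (or equivalently evaluating the antiderivative F(x) = -6*x^5/5 - x^4/4 - 2*x^3/3 + 2*x^2 - x at the endpoints):
  F(1) − F(−1) = -67/60 − (277/60) = -86/15.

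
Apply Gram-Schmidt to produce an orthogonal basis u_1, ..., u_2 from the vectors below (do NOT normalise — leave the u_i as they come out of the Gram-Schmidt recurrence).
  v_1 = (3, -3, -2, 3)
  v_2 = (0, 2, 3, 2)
Orthogonal basis:
  u_1 = (3, -3, -2, 3)
  u_2 = (18/31, 44/31, 81/31, 80/31)

Apply the Gram-Schmidt recurrence
  u_1 = v_1
  u_i = v_i − Σ_{j<i} ((v_i · u_j) / (u_j · u_j)) · u_j.

Step by step this gives:
  u_1 = (3, -3, -2, 3)
  u_2 = (18/31, 44/31, 81/31, 80/31)

Orthogonality check:
  u_2 · u_1 = 0 (should be 0)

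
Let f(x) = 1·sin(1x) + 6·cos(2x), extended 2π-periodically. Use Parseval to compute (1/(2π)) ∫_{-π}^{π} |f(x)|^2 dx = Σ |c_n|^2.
Σ |c_n|^2 = 37/2

Expand |f|^2 and use orthogonality of {sin(nx), cos(mx)} on [-π, π]:
  ∫_{-π}^{π} sin(nx)^2 dx = π, ∫ cos(mx)^2 dx = π, and cross terms integrate to 0.
So ∫_{-π}^{π} f(x)^2 dx = 1^2 · π + 6^2 · π = (1 + 36)π.
Divide by 2π: (1 + 36)/2 = 37/2.
By Parseval, this equals Σ |c_n|^2.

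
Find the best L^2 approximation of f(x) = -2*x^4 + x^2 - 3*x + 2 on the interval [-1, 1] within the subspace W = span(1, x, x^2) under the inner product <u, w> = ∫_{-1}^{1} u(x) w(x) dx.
g(x) = -5*x^2/7 - 3*x + 76/35

The best approximation g ∈ W is the orthogonal projection of f onto W. Writing g = a_0 + a_1 x + a_2 x^2, the coefficients solve the normal equations G · a = b where
  G_{ij} = <φ_i, φ_j> and b_i = <f, φ_i>, with φ_0 = 1, φ_1 = x, φ_2 = x^2.
G =
  [2, 0, 2/3]
  [0, 2/3, 0]
  [2/3, 0, 2/5],
b = (58/15, -2, 122/105).
Solving gives a_0 = 76/35, a_1 = -3, a_2 = -5/7, so
  g(x) = -5*x^2/7 - 3*x + 76/35.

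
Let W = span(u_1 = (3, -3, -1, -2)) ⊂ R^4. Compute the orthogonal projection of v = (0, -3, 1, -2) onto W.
proj_W(v) = (36/23, -36/23, -12/23, -24/23)

Set up U = [u_1 | ... | u_1] ∈ R^(4×1). The projector onto W = col(U) is P = U (U^T U)^(-1) U^T.
Compute U^T U =
  [23],
and U^T v = (12).
Solve U^T U · c = U^T v for the coefficients: c = (12/23). The projection is proj_W(v) = U c.
Check: (v - proj_W(v)) · u_1 = 0  (should be 0).
Result: proj_W(v) = (36/23, -36/23, -12/23, -24/23).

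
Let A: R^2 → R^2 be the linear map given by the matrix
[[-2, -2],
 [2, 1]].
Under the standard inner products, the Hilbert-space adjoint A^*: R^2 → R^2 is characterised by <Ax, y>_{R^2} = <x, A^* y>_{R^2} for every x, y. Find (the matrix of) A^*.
A^* = A^T =
[[-2, 2],
 [-2, 1]]

For real matrices with standard dot products, the defining identity <Ax, y> = <x, A^* y> gives (Ax)^T y = x^T (A^*) y, i.e. x^T A^T y = x^T (A^*) y. Since this holds for all x, y, we must have A^* = A^T. Therefore
A^* =
[[-2, 2],
 [-2, 1]].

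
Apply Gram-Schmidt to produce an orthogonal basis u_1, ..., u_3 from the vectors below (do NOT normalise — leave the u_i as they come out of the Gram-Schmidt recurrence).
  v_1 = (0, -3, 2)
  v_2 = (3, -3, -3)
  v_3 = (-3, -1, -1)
Orthogonal basis:
  u_1 = (0, -3, 2)
  u_2 = (3, -30/13, -45/13)
  u_3 = (-50/19, -20/19, -30/19)

Apply the Gram-Schmidt recurrence
  u_1 = v_1
  u_i = v_i − Σ_{j<i} ((v_i · u_j) / (u_j · u_j)) · u_j.

Step by step this gives:
  u_1 = (0, -3, 2)
  u_2 = (3, -30/13, -45/13)
  u_3 = (-50/19, -20/19, -30/19)

Orthogonality check:
  u_2 · u_1 = 0 (should be 0)
  u_3 · u_1 = 0 (should be 0)
  u_3 · u_2 = 0 (should be 0)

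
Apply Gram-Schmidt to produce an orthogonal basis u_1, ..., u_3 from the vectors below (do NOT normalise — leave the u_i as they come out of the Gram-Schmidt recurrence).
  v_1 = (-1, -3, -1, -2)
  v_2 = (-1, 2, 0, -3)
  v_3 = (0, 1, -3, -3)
Orthogonal basis:
  u_1 = (-1, -3, -1, -2)
  u_2 = (-14/15, 11/5, 1/15, -43/15)
  u_3 = (232/209, 10/19, -554/209, -4/209)

Apply the Gram-Schmidt recurrence
  u_1 = v_1
  u_i = v_i − Σ_{j<i} ((v_i · u_j) / (u_j · u_j)) · u_j.

Step by step this gives:
  u_1 = (-1, -3, -1, -2)
  u_2 = (-14/15, 11/5, 1/15, -43/15)
  u_3 = (232/209, 10/19, -554/209, -4/209)

Orthogonality check:
  u_2 · u_1 = 0 (should be 0)
  u_3 · u_1 = 0 (should be 0)
  u_3 · u_2 = 0 (should be 0)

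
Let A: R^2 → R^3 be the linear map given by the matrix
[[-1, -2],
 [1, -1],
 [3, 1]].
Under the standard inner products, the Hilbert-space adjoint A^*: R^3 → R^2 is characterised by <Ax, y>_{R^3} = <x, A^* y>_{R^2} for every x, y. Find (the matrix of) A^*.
A^* = A^T =
[[-1, 1, 3],
 [-2, -1, 1]]

For real matrices with standard dot products, the defining identity <Ax, y> = <x, A^* y> gives (Ax)^T y = x^T (A^*) y, i.e. x^T A^T y = x^T (A^*) y. Since this holds for all x, y, we must have A^* = A^T. Therefore
A^* =
[[-1, 1, 3],
 [-2, -1, 1]].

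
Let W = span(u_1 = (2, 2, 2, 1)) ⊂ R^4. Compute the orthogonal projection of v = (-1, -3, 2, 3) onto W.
proj_W(v) = (-2/13, -2/13, -2/13, -1/13)

Set up U = [u_1 | ... | u_1] ∈ R^(4×1). The projector onto W = col(U) is P = U (U^T U)^(-1) U^T.
Compute U^T U =
  [13],
and U^T v = (-1).
Solve U^T U · c = U^T v for the coefficients: c = (-1/13). The projection is proj_W(v) = U c.
Check: (v - proj_W(v)) · u_1 = 0  (should be 0).
Result: proj_W(v) = (-2/13, -2/13, -2/13, -1/13).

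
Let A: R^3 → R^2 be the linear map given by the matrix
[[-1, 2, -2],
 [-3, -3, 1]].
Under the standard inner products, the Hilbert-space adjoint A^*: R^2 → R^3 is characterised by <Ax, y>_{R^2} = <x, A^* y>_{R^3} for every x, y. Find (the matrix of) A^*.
A^* = A^T =
[[-1, -3],
 [2, -3],
 [-2, 1]]

For real matrices with standard dot products, the defining identity <Ax, y> = <x, A^* y> gives (Ax)^T y = x^T (A^*) y, i.e. x^T A^T y = x^T (A^*) y. Since this holds for all x, y, we must have A^* = A^T. Therefore
A^* =
[[-1, -3],
 [2, -3],
 [-2, 1]].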